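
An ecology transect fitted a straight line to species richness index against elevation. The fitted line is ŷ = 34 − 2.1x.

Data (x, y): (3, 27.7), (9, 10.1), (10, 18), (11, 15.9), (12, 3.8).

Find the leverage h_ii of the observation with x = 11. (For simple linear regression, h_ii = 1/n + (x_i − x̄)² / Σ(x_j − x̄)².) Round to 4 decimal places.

x̄ = (3 + 9 + 10 + 11 + 12)/5 = 9
Σ(x − x̄)² = 36 + 0 + 1 + 4 + 9 = 50
h = 1/5 + (2)²/50 = 0.2 + 0.08 = 0.2800

h = 0.2800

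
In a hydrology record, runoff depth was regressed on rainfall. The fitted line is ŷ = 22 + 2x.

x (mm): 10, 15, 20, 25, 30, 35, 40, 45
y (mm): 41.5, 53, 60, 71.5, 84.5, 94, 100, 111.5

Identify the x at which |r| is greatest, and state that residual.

x=10: ŷ = 22 + 2·10 = 42; r = 41.5 − 42 = -0.5
x=15: ŷ = 22 + 2·15 = 52; r = 53 − 52 = 1
x=20: ŷ = 22 + 2·20 = 62; r = 60 − 62 = -2
x=25: ŷ = 22 + 2·25 = 72; r = 71.5 − 72 = -0.5
x=30: ŷ = 22 + 2·30 = 82; r = 84.5 − 82 = 2.5
x=35: ŷ = 22 + 2·35 = 92; r = 94 − 92 = 2
x=40: ŷ = 22 + 2·40 = 102; r = 100 − 102 = -2
x=45: ŷ = 22 + 2·45 = 112; r = 111.5 − 112 = -0.5
Largest |r| is 2.5 at x = 30, residual 2.5.

x = 30, r = 2.5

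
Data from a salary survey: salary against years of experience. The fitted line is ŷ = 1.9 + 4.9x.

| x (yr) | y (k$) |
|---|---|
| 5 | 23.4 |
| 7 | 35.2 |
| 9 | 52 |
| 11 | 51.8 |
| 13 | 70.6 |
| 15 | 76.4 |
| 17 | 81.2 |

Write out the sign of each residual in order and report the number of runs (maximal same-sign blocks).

5 runs

x=5: ŷ = 1.9 + 4.9·5 = 26.4; r = 23.4 − 26.4 = -3
x=7: ŷ = 1.9 + 4.9·7 = 36.2; r = 35.2 − 36.2 = -1
x=9: ŷ = 1.9 + 4.9·9 = 46; r = 52 − 46 = 6
x=11: ŷ = 1.9 + 4.9·11 = 55.8; r = 51.8 − 55.8 = -4
x=13: ŷ = 1.9 + 4.9·13 = 65.6; r = 70.6 − 65.6 = 5
x=15: ŷ = 1.9 + 4.9·15 = 75.4; r = 76.4 − 75.4 = 1
x=17: ŷ = 1.9 + 4.9·17 = 85.2; r = 81.2 − 85.2 = -4
Signs: − − + − + + −
Runs: −×2, +×1, −×1, +×2, −×1 → 5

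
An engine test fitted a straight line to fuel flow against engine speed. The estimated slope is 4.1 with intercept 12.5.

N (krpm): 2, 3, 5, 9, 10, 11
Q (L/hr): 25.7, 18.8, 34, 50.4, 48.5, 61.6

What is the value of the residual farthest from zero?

r = -6

N=2: Q̂ = 12.5 + 4.1·2 = 20.7; r = 25.7 − 20.7 = 5
N=3: Q̂ = 12.5 + 4.1·3 = 24.8; r = 18.8 − 24.8 = -6
N=5: Q̂ = 12.5 + 4.1·5 = 33; r = 34 − 33 = 1
N=9: Q̂ = 12.5 + 4.1·9 = 49.4; r = 50.4 − 49.4 = 1
N=10: Q̂ = 12.5 + 4.1·10 = 53.5; r = 48.5 − 53.5 = -5
N=11: Q̂ = 12.5 + 4.1·11 = 57.6; r = 61.6 − 57.6 = 4
Largest |r| is 6 at N = 3, residual -6.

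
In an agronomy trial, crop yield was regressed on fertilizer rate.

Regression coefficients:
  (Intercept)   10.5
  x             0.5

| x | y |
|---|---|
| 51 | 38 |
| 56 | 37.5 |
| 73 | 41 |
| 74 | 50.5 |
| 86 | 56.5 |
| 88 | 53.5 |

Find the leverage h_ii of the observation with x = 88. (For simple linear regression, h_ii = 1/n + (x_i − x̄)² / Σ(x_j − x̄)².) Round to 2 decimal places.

h = 0.41

x̄ = (51 + 56 + 73 + 74 + 86 + 88)/6 = 71.3333
Σ(x − x̄)² = 413.444 + 235.111 + 2.77778 + 7.11111 + 215.111 + 277.778 = 1151.33
h = 1/6 + (16.6667)²/1151.33 = 0.166667 + 0.241266 = 0.41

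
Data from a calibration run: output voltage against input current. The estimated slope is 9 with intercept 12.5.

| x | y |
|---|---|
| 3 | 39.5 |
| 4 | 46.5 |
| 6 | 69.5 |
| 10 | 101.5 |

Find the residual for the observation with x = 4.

ŷ = 12.5 + 9·4 = 48.5
r = 46.5 − 48.5 = -2

r = -2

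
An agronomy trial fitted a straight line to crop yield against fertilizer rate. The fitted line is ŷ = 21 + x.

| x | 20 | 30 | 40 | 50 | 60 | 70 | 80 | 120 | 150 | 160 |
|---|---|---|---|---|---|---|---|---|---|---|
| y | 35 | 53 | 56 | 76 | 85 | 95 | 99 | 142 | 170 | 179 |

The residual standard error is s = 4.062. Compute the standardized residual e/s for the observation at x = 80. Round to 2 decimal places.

-0.49

ŷ = 21 + 80 = 101
e = 99 − 101 = -2
e/s = -2 / 4.062 = -0.49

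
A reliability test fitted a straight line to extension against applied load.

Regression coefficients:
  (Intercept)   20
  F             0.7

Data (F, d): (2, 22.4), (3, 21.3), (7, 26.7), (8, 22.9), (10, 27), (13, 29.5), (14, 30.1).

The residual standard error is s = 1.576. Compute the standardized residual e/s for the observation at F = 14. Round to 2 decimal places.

ŷ = 20 + 0.7·14 = 29.8
e = 30.1 − 29.8 = 0.3
e/s = 0.3 / 1.576 = 0.19

0.19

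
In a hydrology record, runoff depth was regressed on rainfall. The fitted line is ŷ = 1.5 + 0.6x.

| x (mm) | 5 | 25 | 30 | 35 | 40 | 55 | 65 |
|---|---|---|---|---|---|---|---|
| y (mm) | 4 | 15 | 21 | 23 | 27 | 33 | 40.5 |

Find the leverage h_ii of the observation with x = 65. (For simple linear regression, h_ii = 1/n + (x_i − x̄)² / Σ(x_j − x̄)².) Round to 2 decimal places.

h = 0.49

x̄ = (5 + 25 + 30 + 35 + 40 + 55 + 65)/7 = 36.4286
Σ(x − x̄)² = 987.755 + 130.612 + 41.3265 + 2.04082 + 12.7551 + 344.898 + 816.327 = 2335.71
h = 1/7 + (28.5714)²/2335.71 = 0.142857 + 0.349498 = 0.49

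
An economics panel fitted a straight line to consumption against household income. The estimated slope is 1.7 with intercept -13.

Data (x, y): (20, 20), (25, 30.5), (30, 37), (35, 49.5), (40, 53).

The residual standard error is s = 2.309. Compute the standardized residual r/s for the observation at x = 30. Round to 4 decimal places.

ŷ = -13 + 1.7·30 = 38
r = 37 − 38 = -1
r/s = -1 / 2.309 = -0.4331

-0.4331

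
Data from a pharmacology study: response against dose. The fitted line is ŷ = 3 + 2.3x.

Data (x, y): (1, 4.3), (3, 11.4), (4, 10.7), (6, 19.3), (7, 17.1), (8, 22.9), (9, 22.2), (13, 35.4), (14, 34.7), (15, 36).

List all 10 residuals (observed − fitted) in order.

-1, 1.5, -1.5, 2.5, -2, 1.5, -1.5, 2.5, -0.5, -1.5

x=1: ŷ = 3 + 2.3·1 = 5.3; r = 4.3 − 5.3 = -1
x=3: ŷ = 3 + 2.3·3 = 9.9; r = 11.4 − 9.9 = 1.5
x=4: ŷ = 3 + 2.3·4 = 12.2; r = 10.7 − 12.2 = -1.5
x=6: ŷ = 3 + 2.3·6 = 16.8; r = 19.3 − 16.8 = 2.5
x=7: ŷ = 3 + 2.3·7 = 19.1; r = 17.1 − 19.1 = -2
x=8: ŷ = 3 + 2.3·8 = 21.4; r = 22.9 − 21.4 = 1.5
x=9: ŷ = 3 + 2.3·9 = 23.7; r = 22.2 − 23.7 = -1.5
x=13: ŷ = 3 + 2.3·13 = 32.9; r = 35.4 − 32.9 = 2.5
x=14: ŷ = 3 + 2.3·14 = 35.2; r = 34.7 − 35.2 = -0.5
x=15: ŷ = 3 + 2.3·15 = 37.5; r = 36 − 37.5 = -1.5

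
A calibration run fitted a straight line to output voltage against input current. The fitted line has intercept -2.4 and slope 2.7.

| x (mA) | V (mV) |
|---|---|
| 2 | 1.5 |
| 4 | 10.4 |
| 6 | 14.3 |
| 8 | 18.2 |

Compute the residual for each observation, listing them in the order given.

x=2: V̂ = -2.4 + 2.7·2 = 3; r = 1.5 − 3 = -1.5
x=4: V̂ = -2.4 + 2.7·4 = 8.4; r = 10.4 − 8.4 = 2
x=6: V̂ = -2.4 + 2.7·6 = 13.8; r = 14.3 − 13.8 = 0.5
x=8: V̂ = -2.4 + 2.7·8 = 19.2; r = 18.2 − 19.2 = -1

-1.5, 2, 0.5, -1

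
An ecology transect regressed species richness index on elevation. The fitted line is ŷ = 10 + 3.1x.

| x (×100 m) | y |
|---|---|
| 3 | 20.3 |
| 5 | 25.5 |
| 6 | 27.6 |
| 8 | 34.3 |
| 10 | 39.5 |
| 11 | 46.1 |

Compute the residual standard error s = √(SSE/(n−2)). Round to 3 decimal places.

s = 1.458

x=3: ŷ = 10 + 3.1·3 = 19.3; r = 20.3 − 19.3 = 1
x=5: ŷ = 10 + 3.1·5 = 25.5; r = 25.5 − 25.5 = 0
x=6: ŷ = 10 + 3.1·6 = 28.6; r = 27.6 − 28.6 = -1
x=8: ŷ = 10 + 3.1·8 = 34.8; r = 34.3 − 34.8 = -0.5
x=10: ŷ = 10 + 3.1·10 = 41; r = 39.5 − 41 = -1.5
x=11: ŷ = 10 + 3.1·11 = 44.1; r = 46.1 − 44.1 = 2
SSE = 1 + 0 + 1 + 0.25 + 2.25 + 4 = 8.5
s = √(8.5/4) = √2.125 ≈ 1.458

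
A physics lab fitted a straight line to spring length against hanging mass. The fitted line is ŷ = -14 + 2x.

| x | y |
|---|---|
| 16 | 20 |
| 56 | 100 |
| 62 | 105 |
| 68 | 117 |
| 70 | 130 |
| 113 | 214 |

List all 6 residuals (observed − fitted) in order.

x=16: ŷ = -14 + 2·16 = 18; r = 20 − 18 = 2
x=56: ŷ = -14 + 2·56 = 98; r = 100 − 98 = 2
x=62: ŷ = -14 + 2·62 = 110; r = 105 − 110 = -5
x=68: ŷ = -14 + 2·68 = 122; r = 117 − 122 = -5
x=70: ŷ = -14 + 2·70 = 126; r = 130 − 126 = 4
x=113: ŷ = -14 + 2·113 = 212; r = 214 − 212 = 2

2, 2, -5, -5, 4, 2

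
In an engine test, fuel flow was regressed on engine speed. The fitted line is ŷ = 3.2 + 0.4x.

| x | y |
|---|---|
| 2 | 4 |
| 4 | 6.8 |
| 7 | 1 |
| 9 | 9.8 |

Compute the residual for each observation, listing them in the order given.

0, 2, -5, 3

x=2: ŷ = 3.2 + 0.4·2 = 4; e = 4 − 4 = 0
x=4: ŷ = 3.2 + 0.4·4 = 4.8; e = 6.8 − 4.8 = 2
x=7: ŷ = 3.2 + 0.4·7 = 6; e = 1 − 6 = -5
x=9: ŷ = 3.2 + 0.4·9 = 6.8; e = 9.8 − 6.8 = 3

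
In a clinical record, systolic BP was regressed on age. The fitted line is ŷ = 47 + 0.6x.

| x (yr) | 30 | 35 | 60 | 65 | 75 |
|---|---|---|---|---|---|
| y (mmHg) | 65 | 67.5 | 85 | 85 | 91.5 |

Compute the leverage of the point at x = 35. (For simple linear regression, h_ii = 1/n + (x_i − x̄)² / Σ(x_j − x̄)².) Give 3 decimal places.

h = 0.412

x̄ = (30 + 35 + 60 + 65 + 75)/5 = 53
Σ(x − x̄)² = 529 + 324 + 49 + 144 + 484 = 1530
h = 1/5 + (-18)²/1530 = 0.2 + 0.211765 = 0.412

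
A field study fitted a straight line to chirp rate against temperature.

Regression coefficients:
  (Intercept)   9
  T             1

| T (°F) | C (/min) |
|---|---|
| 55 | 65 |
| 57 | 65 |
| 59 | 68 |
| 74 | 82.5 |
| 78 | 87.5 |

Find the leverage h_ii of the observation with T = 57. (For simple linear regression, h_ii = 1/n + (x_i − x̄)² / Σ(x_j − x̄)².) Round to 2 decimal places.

T̄ = (55 + 57 + 59 + 74 + 78)/5 = 64.6
Σ(T − T̄)² = 92.16 + 57.76 + 31.36 + 88.36 + 179.56 = 449.2
h = 1/5 + (-7.6)²/449.2 = 0.2 + 0.128584 = 0.33

h = 0.33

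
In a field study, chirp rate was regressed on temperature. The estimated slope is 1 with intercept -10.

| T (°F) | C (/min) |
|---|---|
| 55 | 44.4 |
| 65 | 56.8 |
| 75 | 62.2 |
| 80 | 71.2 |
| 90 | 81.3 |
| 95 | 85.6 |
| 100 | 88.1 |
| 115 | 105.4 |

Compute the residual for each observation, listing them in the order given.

T=55: Ĉ = -10 + 55 = 45; e = 44.4 − 45 = -0.6
T=65: Ĉ = -10 + 65 = 55; e = 56.8 − 55 = 1.8
T=75: Ĉ = -10 + 75 = 65; e = 62.2 − 65 = -2.8
T=80: Ĉ = -10 + 80 = 70; e = 71.2 − 70 = 1.2
T=90: Ĉ = -10 + 90 = 80; e = 81.3 − 80 = 1.3
T=95: Ĉ = -10 + 95 = 85; e = 85.6 − 85 = 0.6
T=100: Ĉ = -10 + 100 = 90; e = 88.1 − 90 = -1.9
T=115: Ĉ = -10 + 115 = 105; e = 105.4 − 105 = 0.4

-0.6, 1.8, -2.8, 1.2, 1.3, 0.6, -1.9, 0.4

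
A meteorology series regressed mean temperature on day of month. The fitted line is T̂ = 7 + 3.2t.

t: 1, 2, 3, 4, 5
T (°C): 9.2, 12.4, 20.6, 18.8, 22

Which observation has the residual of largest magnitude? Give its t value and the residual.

t = 3, e = 4

t=1: T̂ = 7 + 3.2·1 = 10.2; e = 9.2 − 10.2 = -1
t=2: T̂ = 7 + 3.2·2 = 13.4; e = 12.4 − 13.4 = -1
t=3: T̂ = 7 + 3.2·3 = 16.6; e = 20.6 − 16.6 = 4
t=4: T̂ = 7 + 3.2·4 = 19.8; e = 18.8 − 19.8 = -1
t=5: T̂ = 7 + 3.2·5 = 23; e = 22 − 23 = -1
Largest |e| is 4 at t = 3, residual 4.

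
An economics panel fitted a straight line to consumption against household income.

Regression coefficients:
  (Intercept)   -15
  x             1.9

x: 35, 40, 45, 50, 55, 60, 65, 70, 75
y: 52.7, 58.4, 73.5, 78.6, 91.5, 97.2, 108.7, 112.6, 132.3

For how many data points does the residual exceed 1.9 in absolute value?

5

x=35: ŷ = -15 + 1.9·35 = 51.5; e = 52.7 − 51.5 = 1.2
x=40: ŷ = -15 + 1.9·40 = 61; e = 58.4 − 61 = -2.6
x=45: ŷ = -15 + 1.9·45 = 70.5; e = 73.5 − 70.5 = 3
x=50: ŷ = -15 + 1.9·50 = 80; e = 78.6 − 80 = -1.4
x=55: ŷ = -15 + 1.9·55 = 89.5; e = 91.5 − 89.5 = 2
x=60: ŷ = -15 + 1.9·60 = 99; e = 97.2 − 99 = -1.8
x=65: ŷ = -15 + 1.9·65 = 108.5; e = 108.7 − 108.5 = 0.2
x=70: ŷ = -15 + 1.9·70 = 118; e = 112.6 − 118 = -5.4
x=75: ŷ = -15 + 1.9·75 = 127.5; e = 132.3 − 127.5 = 4.8
|e| > 1.9: x=40 (|e|=2.6), x=45 (|e|=3), x=55 (|e|=2), x=70 (|e|=5.4), x=75 (|e|=4.8) → 5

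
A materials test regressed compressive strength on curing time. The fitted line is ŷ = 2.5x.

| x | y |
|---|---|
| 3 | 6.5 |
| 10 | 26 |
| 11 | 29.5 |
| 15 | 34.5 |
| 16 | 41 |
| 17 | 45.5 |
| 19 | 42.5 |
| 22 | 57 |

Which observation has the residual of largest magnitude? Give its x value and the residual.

x=3: ŷ = 2.5·3 = 7.5; r = 6.5 − 7.5 = -1
x=10: ŷ = 2.5·10 = 25; r = 26 − 25 = 1
x=11: ŷ = 2.5·11 = 27.5; r = 29.5 − 27.5 = 2
x=15: ŷ = 2.5·15 = 37.5; r = 34.5 − 37.5 = -3
x=16: ŷ = 2.5·16 = 40; r = 41 − 40 = 1
x=17: ŷ = 2.5·17 = 42.5; r = 45.5 − 42.5 = 3
x=19: ŷ = 2.5·19 = 47.5; r = 42.5 − 47.5 = -5
x=22: ŷ = 2.5·22 = 55; r = 57 − 55 = 2
Largest |r| is 5 at x = 19, residual -5.

x = 19, r = -5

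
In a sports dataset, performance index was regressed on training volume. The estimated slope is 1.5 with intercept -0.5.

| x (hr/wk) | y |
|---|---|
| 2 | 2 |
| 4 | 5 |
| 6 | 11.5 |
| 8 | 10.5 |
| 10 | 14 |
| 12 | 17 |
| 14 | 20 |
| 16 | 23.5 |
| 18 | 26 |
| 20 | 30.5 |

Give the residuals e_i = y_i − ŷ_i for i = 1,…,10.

x=2: ŷ = -0.5 + 1.5·2 = 2.5; e = 2 − 2.5 = -0.5
x=4: ŷ = -0.5 + 1.5·4 = 5.5; e = 5 − 5.5 = -0.5
x=6: ŷ = -0.5 + 1.5·6 = 8.5; e = 11.5 − 8.5 = 3
x=8: ŷ = -0.5 + 1.5·8 = 11.5; e = 10.5 − 11.5 = -1
x=10: ŷ = -0.5 + 1.5·10 = 14.5; e = 14 − 14.5 = -0.5
x=12: ŷ = -0.5 + 1.5·12 = 17.5; e = 17 − 17.5 = -0.5
x=14: ŷ = -0.5 + 1.5·14 = 20.5; e = 20 − 20.5 = -0.5
x=16: ŷ = -0.5 + 1.5·16 = 23.5; e = 23.5 − 23.5 = 0
x=18: ŷ = -0.5 + 1.5·18 = 26.5; e = 26 − 26.5 = -0.5
x=20: ŷ = -0.5 + 1.5·20 = 29.5; e = 30.5 − 29.5 = 1

-0.5, -0.5, 3, -1, -0.5, -0.5, -0.5, 0, -0.5, 1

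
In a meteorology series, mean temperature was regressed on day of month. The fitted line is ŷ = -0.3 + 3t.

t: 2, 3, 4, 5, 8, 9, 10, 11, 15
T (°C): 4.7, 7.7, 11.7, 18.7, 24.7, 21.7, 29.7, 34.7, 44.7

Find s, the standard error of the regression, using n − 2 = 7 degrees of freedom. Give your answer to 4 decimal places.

t=2: ŷ = -0.3 + 3·2 = 5.7; r = 4.7 − 5.7 = -1
t=3: ŷ = -0.3 + 3·3 = 8.7; r = 7.7 − 8.7 = -1
t=4: ŷ = -0.3 + 3·4 = 11.7; r = 11.7 − 11.7 = 0
t=5: ŷ = -0.3 + 3·5 = 14.7; r = 18.7 − 14.7 = 4
t=8: ŷ = -0.3 + 3·8 = 23.7; r = 24.7 − 23.7 = 1
t=9: ŷ = -0.3 + 3·9 = 26.7; r = 21.7 − 26.7 = -5
t=10: ŷ = -0.3 + 3·10 = 29.7; r = 29.7 − 29.7 = 0
t=11: ŷ = -0.3 + 3·11 = 32.7; r = 34.7 − 32.7 = 2
t=15: ŷ = -0.3 + 3·15 = 44.7; r = 44.7 − 44.7 = 0
SSE = 1 + 1 + 0 + 16 + 1 + 25 + 0 + 4 + 0 = 48
s = √(48/7) = √6.85714 ≈ 2.6186

s = 2.6186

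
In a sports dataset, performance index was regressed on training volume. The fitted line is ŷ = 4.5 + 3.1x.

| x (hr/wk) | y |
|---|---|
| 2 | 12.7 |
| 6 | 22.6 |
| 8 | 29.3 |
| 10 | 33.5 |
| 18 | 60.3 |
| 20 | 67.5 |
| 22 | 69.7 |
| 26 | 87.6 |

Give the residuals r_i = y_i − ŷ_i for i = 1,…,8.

x=2: ŷ = 4.5 + 3.1·2 = 10.7; r = 12.7 − 10.7 = 2
x=6: ŷ = 4.5 + 3.1·6 = 23.1; r = 22.6 − 23.1 = -0.5
x=8: ŷ = 4.5 + 3.1·8 = 29.3; r = 29.3 − 29.3 = 0
x=10: ŷ = 4.5 + 3.1·10 = 35.5; r = 33.5 − 35.5 = -2
x=18: ŷ = 4.5 + 3.1·18 = 60.3; r = 60.3 − 60.3 = 0
x=20: ŷ = 4.5 + 3.1·20 = 66.5; r = 67.5 − 66.5 = 1
x=22: ŷ = 4.5 + 3.1·22 = 72.7; r = 69.7 − 72.7 = -3
x=26: ŷ = 4.5 + 3.1·26 = 85.1; r = 87.6 − 85.1 = 2.5

2, -0.5, 0, -2, 0, 1, -3, 2.5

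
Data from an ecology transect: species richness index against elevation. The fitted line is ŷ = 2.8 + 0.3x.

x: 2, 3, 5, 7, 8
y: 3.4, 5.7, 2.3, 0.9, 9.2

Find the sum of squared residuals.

x=2: ŷ = 2.8 + 0.3·2 = 3.4; e = 3.4 − 3.4 = 0
x=3: ŷ = 2.8 + 0.3·3 = 3.7; e = 5.7 − 3.7 = 2
x=5: ŷ = 2.8 + 0.3·5 = 4.3; e = 2.3 − 4.3 = -2
x=7: ŷ = 2.8 + 0.3·7 = 4.9; e = 0.9 − 4.9 = -4
x=8: ŷ = 2.8 + 0.3·8 = 5.2; e = 9.2 − 5.2 = 4
SSE = 0 + 4 + 4 + 16 + 16 = 40

SSE = 40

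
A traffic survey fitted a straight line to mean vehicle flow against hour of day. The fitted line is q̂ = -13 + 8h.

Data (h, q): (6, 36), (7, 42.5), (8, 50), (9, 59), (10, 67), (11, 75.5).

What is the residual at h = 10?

e = 0

q̂ = -13 + 8·10 = 67
e = 67 − 67 = 0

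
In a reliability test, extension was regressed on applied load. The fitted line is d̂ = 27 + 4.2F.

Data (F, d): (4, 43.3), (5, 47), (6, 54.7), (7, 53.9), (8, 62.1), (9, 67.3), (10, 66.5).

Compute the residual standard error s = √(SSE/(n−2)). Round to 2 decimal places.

F=4: d̂ = 27 + 4.2·4 = 43.8; e = 43.3 − 43.8 = -0.5
F=5: d̂ = 27 + 4.2·5 = 48; e = 47 − 48 = -1
F=6: d̂ = 27 + 4.2·6 = 52.2; e = 54.7 − 52.2 = 2.5
F=7: d̂ = 27 + 4.2·7 = 56.4; e = 53.9 − 56.4 = -2.5
F=8: d̂ = 27 + 4.2·8 = 60.6; e = 62.1 − 60.6 = 1.5
F=9: d̂ = 27 + 4.2·9 = 64.8; e = 67.3 − 64.8 = 2.5
F=10: d̂ = 27 + 4.2·10 = 69; e = 66.5 − 69 = -2.5
SSE = 0.25 + 1 + 6.25 + 6.25 + 2.25 + 6.25 + 6.25 = 28.5
s = √(28.5/5) = √5.7 ≈ 2.39

s = 2.39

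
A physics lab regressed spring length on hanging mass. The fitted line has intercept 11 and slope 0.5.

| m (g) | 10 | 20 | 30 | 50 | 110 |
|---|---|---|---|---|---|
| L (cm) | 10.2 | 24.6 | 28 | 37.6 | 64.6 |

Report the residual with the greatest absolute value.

m=10: L̂ = 11 + 0.5·10 = 16; e = 10.2 − 16 = -5.8
m=20: L̂ = 11 + 0.5·20 = 21; e = 24.6 − 21 = 3.6
m=30: L̂ = 11 + 0.5·30 = 26; e = 28 − 26 = 2
m=50: L̂ = 11 + 0.5·50 = 36; e = 37.6 − 36 = 1.6
m=110: L̂ = 11 + 0.5·110 = 66; e = 64.6 − 66 = -1.4
Largest |e| is 5.8 at m = 10, residual -5.8.

e = -5.8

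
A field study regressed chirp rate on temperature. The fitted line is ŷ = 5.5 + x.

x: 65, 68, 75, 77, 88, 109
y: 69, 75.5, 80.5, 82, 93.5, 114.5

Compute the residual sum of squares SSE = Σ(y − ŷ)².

SSE = 6.5

x=65: ŷ = 5.5 + 65 = 70.5; e = 69 − 70.5 = -1.5
x=68: ŷ = 5.5 + 68 = 73.5; e = 75.5 − 73.5 = 2
x=75: ŷ = 5.5 + 75 = 80.5; e = 80.5 − 80.5 = 0
x=77: ŷ = 5.5 + 77 = 82.5; e = 82 − 82.5 = -0.5
x=88: ŷ = 5.5 + 88 = 93.5; e = 93.5 − 93.5 = 0
x=109: ŷ = 5.5 + 109 = 114.5; e = 114.5 − 114.5 = 0
SSE = 2.25 + 4 + 0 + 0.25 + 0 + 0 = 6.5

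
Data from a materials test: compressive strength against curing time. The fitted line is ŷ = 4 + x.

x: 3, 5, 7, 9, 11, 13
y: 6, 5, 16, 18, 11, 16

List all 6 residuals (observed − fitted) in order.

x=3: ŷ = 4 + 3 = 7; r = 6 − 7 = -1
x=5: ŷ = 4 + 5 = 9; r = 5 − 9 = -4
x=7: ŷ = 4 + 7 = 11; r = 16 − 11 = 5
x=9: ŷ = 4 + 9 = 13; r = 18 − 13 = 5
x=11: ŷ = 4 + 11 = 15; r = 11 − 15 = -4
x=13: ŷ = 4 + 13 = 17; r = 16 − 17 = -1

-1, -4, 5, 5, -4, -1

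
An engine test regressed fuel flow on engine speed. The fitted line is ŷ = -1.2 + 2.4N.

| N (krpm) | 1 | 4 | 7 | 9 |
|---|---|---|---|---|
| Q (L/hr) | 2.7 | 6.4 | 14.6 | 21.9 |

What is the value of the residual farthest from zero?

r = -2

N=1: ŷ = -1.2 + 2.4·1 = 1.2; r = 2.7 − 1.2 = 1.5
N=4: ŷ = -1.2 + 2.4·4 = 8.4; r = 6.4 − 8.4 = -2
N=7: ŷ = -1.2 + 2.4·7 = 15.6; r = 14.6 − 15.6 = -1
N=9: ŷ = -1.2 + 2.4·9 = 20.4; r = 21.9 − 20.4 = 1.5
Largest |r| is 2 at N = 4, residual -2.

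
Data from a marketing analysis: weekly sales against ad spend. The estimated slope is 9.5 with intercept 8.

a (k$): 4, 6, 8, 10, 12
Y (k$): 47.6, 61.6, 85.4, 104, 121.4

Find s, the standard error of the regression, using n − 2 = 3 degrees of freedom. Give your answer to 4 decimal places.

s = 2.4111

a=4: ŷ = 8 + 9.5·4 = 46; e = 47.6 − 46 = 1.6
a=6: ŷ = 8 + 9.5·6 = 65; e = 61.6 − 65 = -3.4
a=8: ŷ = 8 + 9.5·8 = 84; e = 85.4 − 84 = 1.4
a=10: ŷ = 8 + 9.5·10 = 103; e = 104 − 103 = 1
a=12: ŷ = 8 + 9.5·12 = 122; e = 121.4 − 122 = -0.6
SSE = 2.56 + 11.56 + 1.96 + 1 + 0.36 = 17.44
s = √(17.44/3) = √5.81333 ≈ 2.4111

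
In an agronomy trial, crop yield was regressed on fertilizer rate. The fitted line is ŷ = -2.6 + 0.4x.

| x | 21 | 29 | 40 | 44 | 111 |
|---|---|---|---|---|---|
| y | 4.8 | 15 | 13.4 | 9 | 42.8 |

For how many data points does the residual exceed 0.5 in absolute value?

x=21: ŷ = -2.6 + 0.4·21 = 5.8; r = 4.8 − 5.8 = -1
x=29: ŷ = -2.6 + 0.4·29 = 9; r = 15 − 9 = 6
x=40: ŷ = -2.6 + 0.4·40 = 13.4; r = 13.4 − 13.4 = 0
x=44: ŷ = -2.6 + 0.4·44 = 15; r = 9 − 15 = -6
x=111: ŷ = -2.6 + 0.4·111 = 41.8; r = 42.8 − 41.8 = 1
|r| > 0.5: x=21 (|r|=1), x=29 (|r|=6), x=44 (|r|=6), x=111 (|r|=1) → 4

4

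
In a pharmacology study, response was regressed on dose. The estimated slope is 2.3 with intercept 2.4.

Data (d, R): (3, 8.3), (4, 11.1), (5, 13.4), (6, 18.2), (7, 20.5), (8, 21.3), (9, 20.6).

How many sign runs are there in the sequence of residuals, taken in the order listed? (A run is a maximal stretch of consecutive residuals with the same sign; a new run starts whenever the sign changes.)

d=3: R̂ = 2.4 + 2.3·3 = 9.3; e = 8.3 − 9.3 = -1
d=4: R̂ = 2.4 + 2.3·4 = 11.6; e = 11.1 − 11.6 = -0.5
d=5: R̂ = 2.4 + 2.3·5 = 13.9; e = 13.4 − 13.9 = -0.5
d=6: R̂ = 2.4 + 2.3·6 = 16.2; e = 18.2 − 16.2 = 2
d=7: R̂ = 2.4 + 2.3·7 = 18.5; e = 20.5 − 18.5 = 2
d=8: R̂ = 2.4 + 2.3·8 = 20.8; e = 21.3 − 20.8 = 0.5
d=9: R̂ = 2.4 + 2.3·9 = 23.1; e = 20.6 − 23.1 = -2.5
Signs: − − − + + + −
Runs: −×3, +×3, −×1 → 3

3 runs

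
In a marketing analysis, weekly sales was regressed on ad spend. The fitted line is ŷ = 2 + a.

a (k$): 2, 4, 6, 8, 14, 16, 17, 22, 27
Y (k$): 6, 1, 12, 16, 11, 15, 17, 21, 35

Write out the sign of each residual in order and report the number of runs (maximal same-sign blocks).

a=2: ŷ = 2 + 2 = 4; r = 6 − 4 = 2
a=4: ŷ = 2 + 4 = 6; r = 1 − 6 = -5
a=6: ŷ = 2 + 6 = 8; r = 12 − 8 = 4
a=8: ŷ = 2 + 8 = 10; r = 16 − 10 = 6
a=14: ŷ = 2 + 14 = 16; r = 11 − 16 = -5
a=16: ŷ = 2 + 16 = 18; r = 15 − 18 = -3
a=17: ŷ = 2 + 17 = 19; r = 17 − 19 = -2
a=22: ŷ = 2 + 22 = 24; r = 21 − 24 = -3
a=27: ŷ = 2 + 27 = 29; r = 35 − 29 = 6
Signs: + − + + − − − − +
Runs: +×1, −×1, +×2, −×4, +×1 → 5

5 runs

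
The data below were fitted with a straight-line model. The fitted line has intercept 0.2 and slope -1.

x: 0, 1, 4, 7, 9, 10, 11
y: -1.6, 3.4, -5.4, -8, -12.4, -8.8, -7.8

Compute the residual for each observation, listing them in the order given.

-1.8, 4.2, -1.6, -1.2, -3.6, 1, 3

x=0: ŷ = 0.2 − 0 = 0.2; e = -1.6 − 0.2 = -1.8
x=1: ŷ = 0.2 − 1 = -0.8; e = 3.4 − (-0.8) = 4.2
x=4: ŷ = 0.2 − 4 = -3.8; e = -5.4 − (-3.8) = -1.6
x=7: ŷ = 0.2 − 7 = -6.8; e = -8 − (-6.8) = -1.2
x=9: ŷ = 0.2 − 9 = -8.8; e = -12.4 − (-8.8) = -3.6
x=10: ŷ = 0.2 − 10 = -9.8; e = -8.8 − (-9.8) = 1
x=11: ŷ = 0.2 − 11 = -10.8; e = -7.8 − (-10.8) = 3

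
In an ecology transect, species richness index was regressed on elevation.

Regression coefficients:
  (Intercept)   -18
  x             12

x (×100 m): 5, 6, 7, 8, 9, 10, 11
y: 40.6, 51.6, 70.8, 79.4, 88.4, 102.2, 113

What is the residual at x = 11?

ŷ = -18 + 12·11 = 114
r = 113 − 114 = -1

r = -1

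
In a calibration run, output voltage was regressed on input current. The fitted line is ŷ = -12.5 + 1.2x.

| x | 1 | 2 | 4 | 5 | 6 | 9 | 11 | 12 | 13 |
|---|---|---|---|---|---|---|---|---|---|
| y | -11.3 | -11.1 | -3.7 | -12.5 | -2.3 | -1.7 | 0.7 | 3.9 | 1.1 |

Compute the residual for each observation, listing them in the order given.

x=1: ŷ = -12.5 + 1.2·1 = -11.3; e = -11.3 − (-11.3) = 0
x=2: ŷ = -12.5 + 1.2·2 = -10.1; e = -11.1 − (-10.1) = -1
x=4: ŷ = -12.5 + 1.2·4 = -7.7; e = -3.7 − (-7.7) = 4
x=5: ŷ = -12.5 + 1.2·5 = -6.5; e = -12.5 − (-6.5) = -6
x=6: ŷ = -12.5 + 1.2·6 = -5.3; e = -2.3 − (-5.3) = 3
x=9: ŷ = -12.5 + 1.2·9 = -1.7; e = -1.7 − (-1.7) = 0
x=11: ŷ = -12.5 + 1.2·11 = 0.7; e = 0.7 − 0.7 = 0
x=12: ŷ = -12.5 + 1.2·12 = 1.9; e = 3.9 − 1.9 = 2
x=13: ŷ = -12.5 + 1.2·13 = 3.1; e = 1.1 − 3.1 = -2

0, -1, 4, -6, 3, 0, 0, 2, -2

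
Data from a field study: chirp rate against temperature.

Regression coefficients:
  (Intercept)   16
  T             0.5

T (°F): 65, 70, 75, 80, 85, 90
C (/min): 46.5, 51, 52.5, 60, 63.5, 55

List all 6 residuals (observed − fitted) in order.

T=65: ŷ = 16 + 0.5·65 = 48.5; e = 46.5 − 48.5 = -2
T=70: ŷ = 16 + 0.5·70 = 51; e = 51 − 51 = 0
T=75: ŷ = 16 + 0.5·75 = 53.5; e = 52.5 − 53.5 = -1
T=80: ŷ = 16 + 0.5·80 = 56; e = 60 − 56 = 4
T=85: ŷ = 16 + 0.5·85 = 58.5; e = 63.5 − 58.5 = 5
T=90: ŷ = 16 + 0.5·90 = 61; e = 55 − 61 = -6

-2, 0, -1, 4, 5, -6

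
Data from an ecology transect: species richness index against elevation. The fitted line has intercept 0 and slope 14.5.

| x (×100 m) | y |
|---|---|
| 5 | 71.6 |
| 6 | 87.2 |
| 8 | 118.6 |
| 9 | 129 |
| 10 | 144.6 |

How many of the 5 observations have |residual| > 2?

1

x=5: ŷ = 14.5·5 = 72.5; r = 71.6 − 72.5 = -0.9
x=6: ŷ = 14.5·6 = 87; r = 87.2 − 87 = 0.2
x=8: ŷ = 14.5·8 = 116; r = 118.6 − 116 = 2.6
x=9: ŷ = 14.5·9 = 130.5; r = 129 − 130.5 = -1.5
x=10: ŷ = 14.5·10 = 145; r = 144.6 − 145 = -0.4
|r| > 2: x=8 (|r|=2.6) → 1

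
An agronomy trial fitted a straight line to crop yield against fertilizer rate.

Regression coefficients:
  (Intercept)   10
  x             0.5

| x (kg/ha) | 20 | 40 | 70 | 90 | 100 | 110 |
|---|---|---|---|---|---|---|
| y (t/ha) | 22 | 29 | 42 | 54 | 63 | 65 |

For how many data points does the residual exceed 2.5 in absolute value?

2

x=20: ŷ = 10 + 0.5·20 = 20; r = 22 − 20 = 2
x=40: ŷ = 10 + 0.5·40 = 30; r = 29 − 30 = -1
x=70: ŷ = 10 + 0.5·70 = 45; r = 42 − 45 = -3
x=90: ŷ = 10 + 0.5·90 = 55; r = 54 − 55 = -1
x=100: ŷ = 10 + 0.5·100 = 60; r = 63 − 60 = 3
x=110: ŷ = 10 + 0.5·110 = 65; r = 65 − 65 = 0
|r| > 2.5: x=70 (|r|=3), x=100 (|r|=3) → 2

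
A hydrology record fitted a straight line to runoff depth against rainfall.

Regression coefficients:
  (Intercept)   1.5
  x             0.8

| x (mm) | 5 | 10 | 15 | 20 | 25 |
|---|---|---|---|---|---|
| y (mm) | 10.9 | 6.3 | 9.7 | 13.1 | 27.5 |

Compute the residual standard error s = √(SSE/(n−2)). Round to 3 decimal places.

x=5: ŷ = 1.5 + 0.8·5 = 5.5; r = 10.9 − 5.5 = 5.4
x=10: ŷ = 1.5 + 0.8·10 = 9.5; r = 6.3 − 9.5 = -3.2
x=15: ŷ = 1.5 + 0.8·15 = 13.5; r = 9.7 − 13.5 = -3.8
x=20: ŷ = 1.5 + 0.8·20 = 17.5; r = 13.1 − 17.5 = -4.4
x=25: ŷ = 1.5 + 0.8·25 = 21.5; r = 27.5 − 21.5 = 6
SSE = 29.16 + 10.24 + 14.44 + 19.36 + 36 = 109.2
s = √(109.2/3) = √36.4 ≈ 6.033

s = 6.033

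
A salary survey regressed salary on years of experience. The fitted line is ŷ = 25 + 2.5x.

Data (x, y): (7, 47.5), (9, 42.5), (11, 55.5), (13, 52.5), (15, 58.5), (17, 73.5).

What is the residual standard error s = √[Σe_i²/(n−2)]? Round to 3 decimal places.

s = 5.831

x=7: ŷ = 25 + 2.5·7 = 42.5; e = 47.5 − 42.5 = 5
x=9: ŷ = 25 + 2.5·9 = 47.5; e = 42.5 − 47.5 = -5
x=11: ŷ = 25 + 2.5·11 = 52.5; e = 55.5 − 52.5 = 3
x=13: ŷ = 25 + 2.5·13 = 57.5; e = 52.5 − 57.5 = -5
x=15: ŷ = 25 + 2.5·15 = 62.5; e = 58.5 − 62.5 = -4
x=17: ŷ = 25 + 2.5·17 = 67.5; e = 73.5 − 67.5 = 6
SSE = 25 + 25 + 9 + 25 + 16 + 36 = 136
s = √(136/4) = √34 ≈ 5.831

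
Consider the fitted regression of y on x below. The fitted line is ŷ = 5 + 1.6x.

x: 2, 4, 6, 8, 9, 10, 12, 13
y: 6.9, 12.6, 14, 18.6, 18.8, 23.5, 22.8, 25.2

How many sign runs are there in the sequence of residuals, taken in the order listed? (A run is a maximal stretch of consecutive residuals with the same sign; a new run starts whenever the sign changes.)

7 runs

x=2: ŷ = 5 + 1.6·2 = 8.2; e = 6.9 − 8.2 = -1.3
x=4: ŷ = 5 + 1.6·4 = 11.4; e = 12.6 − 11.4 = 1.2
x=6: ŷ = 5 + 1.6·6 = 14.6; e = 14 − 14.6 = -0.6
x=8: ŷ = 5 + 1.6·8 = 17.8; e = 18.6 − 17.8 = 0.8
x=9: ŷ = 5 + 1.6·9 = 19.4; e = 18.8 − 19.4 = -0.6
x=10: ŷ = 5 + 1.6·10 = 21; e = 23.5 − 21 = 2.5
x=12: ŷ = 5 + 1.6·12 = 24.2; e = 22.8 − 24.2 = -1.4
x=13: ŷ = 5 + 1.6·13 = 25.8; e = 25.2 − 25.8 = -0.6
Signs: − + − + − + − −
Runs: −×1, +×1, −×1, +×1, −×1, +×1, −×2 → 7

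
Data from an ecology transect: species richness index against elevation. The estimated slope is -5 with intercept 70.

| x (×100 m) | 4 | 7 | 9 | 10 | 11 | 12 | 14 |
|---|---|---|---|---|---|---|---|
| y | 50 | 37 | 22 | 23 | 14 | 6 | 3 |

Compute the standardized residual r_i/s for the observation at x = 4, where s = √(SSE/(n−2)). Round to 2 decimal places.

0.00

x=4: ŷ = 70 − 5·4 = 50; r = 50 − 50 = 0
x=7: ŷ = 70 − 5·7 = 35; r = 37 − 35 = 2
x=9: ŷ = 70 − 5·9 = 25; r = 22 − 25 = -3
x=10: ŷ = 70 − 5·10 = 20; r = 23 − 20 = 3
x=11: ŷ = 70 − 5·11 = 15; r = 14 − 15 = -1
x=12: ŷ = 70 − 5·12 = 10; r = 6 − 10 = -4
x=14: ŷ = 70 − 5·14 = 0; r = 3 − 0 = 3
SSE = 0 + 4 + 9 + 9 + 1 + 16 + 9 = 48
s = √(48/5) = 3.09839
r/s = 0 / 3.09839 = 0.00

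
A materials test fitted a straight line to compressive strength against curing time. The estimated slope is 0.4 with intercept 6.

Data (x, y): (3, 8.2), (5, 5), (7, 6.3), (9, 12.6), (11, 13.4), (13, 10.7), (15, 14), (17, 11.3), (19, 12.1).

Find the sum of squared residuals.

x=3: ŷ = 6 + 0.4·3 = 7.2; r = 8.2 − 7.2 = 1
x=5: ŷ = 6 + 0.4·5 = 8; r = 5 − 8 = -3
x=7: ŷ = 6 + 0.4·7 = 8.8; r = 6.3 − 8.8 = -2.5
x=9: ŷ = 6 + 0.4·9 = 9.6; r = 12.6 − 9.6 = 3
x=11: ŷ = 6 + 0.4·11 = 10.4; r = 13.4 − 10.4 = 3
x=13: ŷ = 6 + 0.4·13 = 11.2; r = 10.7 − 11.2 = -0.5
x=15: ŷ = 6 + 0.4·15 = 12; r = 14 − 12 = 2
x=17: ŷ = 6 + 0.4·17 = 12.8; r = 11.3 − 12.8 = -1.5
x=19: ŷ = 6 + 0.4·19 = 13.6; r = 12.1 − 13.6 = -1.5
SSE = 1 + 9 + 6.25 + 9 + 9 + 0.25 + 4 + 2.25 + 2.25 = 43

SSE = 43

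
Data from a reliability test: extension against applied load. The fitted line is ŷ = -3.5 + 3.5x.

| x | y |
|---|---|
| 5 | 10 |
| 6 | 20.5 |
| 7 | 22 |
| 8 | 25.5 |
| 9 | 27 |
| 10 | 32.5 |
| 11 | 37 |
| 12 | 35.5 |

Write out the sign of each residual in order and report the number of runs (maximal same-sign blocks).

5 runs

x=5: ŷ = -3.5 + 3.5·5 = 14; e = 10 − 14 = -4
x=6: ŷ = -3.5 + 3.5·6 = 17.5; e = 20.5 − 17.5 = 3
x=7: ŷ = -3.5 + 3.5·7 = 21; e = 22 − 21 = 1
x=8: ŷ = -3.5 + 3.5·8 = 24.5; e = 25.5 − 24.5 = 1
x=9: ŷ = -3.5 + 3.5·9 = 28; e = 27 − 28 = -1
x=10: ŷ = -3.5 + 3.5·10 = 31.5; e = 32.5 − 31.5 = 1
x=11: ŷ = -3.5 + 3.5·11 = 35; e = 37 − 35 = 2
x=12: ŷ = -3.5 + 3.5·12 = 38.5; e = 35.5 − 38.5 = -3
Signs: − + + + − + + −
Runs: −×1, +×3, −×1, +×2, −×1 → 5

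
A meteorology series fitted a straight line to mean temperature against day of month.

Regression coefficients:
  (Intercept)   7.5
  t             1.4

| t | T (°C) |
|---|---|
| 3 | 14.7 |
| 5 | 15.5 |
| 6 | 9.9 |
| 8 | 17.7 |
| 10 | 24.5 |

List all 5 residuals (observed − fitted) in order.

t=3: T̂ = 7.5 + 1.4·3 = 11.7; r = 14.7 − 11.7 = 3
t=5: T̂ = 7.5 + 1.4·5 = 14.5; r = 15.5 − 14.5 = 1
t=6: T̂ = 7.5 + 1.4·6 = 15.9; r = 9.9 − 15.9 = -6
t=8: T̂ = 7.5 + 1.4·8 = 18.7; r = 17.7 − 18.7 = -1
t=10: T̂ = 7.5 + 1.4·10 = 21.5; r = 24.5 − 21.5 = 3

3, 1, -6, -1, 3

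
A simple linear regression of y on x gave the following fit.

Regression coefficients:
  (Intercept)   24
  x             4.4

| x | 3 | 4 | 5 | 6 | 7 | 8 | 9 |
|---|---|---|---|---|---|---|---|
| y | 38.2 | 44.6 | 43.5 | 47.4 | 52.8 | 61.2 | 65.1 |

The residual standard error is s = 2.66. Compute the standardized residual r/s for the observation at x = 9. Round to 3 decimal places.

0.564

ŷ = 24 + 4.4·9 = 63.6
r = 65.1 − 63.6 = 1.5
r/s = 1.5 / 2.66 = 0.564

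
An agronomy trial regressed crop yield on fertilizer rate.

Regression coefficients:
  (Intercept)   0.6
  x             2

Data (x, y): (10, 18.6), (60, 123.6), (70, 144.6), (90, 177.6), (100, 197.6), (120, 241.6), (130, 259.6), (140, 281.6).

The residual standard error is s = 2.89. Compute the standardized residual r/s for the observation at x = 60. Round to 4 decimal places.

1.0381

ŷ = 0.6 + 2·60 = 120.6
r = 123.6 − 120.6 = 3
r/s = 3 / 2.89 = 1.0381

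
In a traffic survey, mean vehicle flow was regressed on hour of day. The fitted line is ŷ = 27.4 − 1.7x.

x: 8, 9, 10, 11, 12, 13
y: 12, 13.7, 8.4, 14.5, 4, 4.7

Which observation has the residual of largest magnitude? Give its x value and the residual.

x=8: ŷ = 27.4 − 1.7·8 = 13.8; e = 12 − 13.8 = -1.8
x=9: ŷ = 27.4 − 1.7·9 = 12.1; e = 13.7 − 12.1 = 1.6
x=10: ŷ = 27.4 − 1.7·10 = 10.4; e = 8.4 − 10.4 = -2
x=11: ŷ = 27.4 − 1.7·11 = 8.7; e = 14.5 − 8.7 = 5.8
x=12: ŷ = 27.4 − 1.7·12 = 7; e = 4 − 7 = -3
x=13: ŷ = 27.4 − 1.7·13 = 5.3; e = 4.7 − 5.3 = -0.6
Largest |e| is 5.8 at x = 11, residual 5.8.

x = 11, e = 5.8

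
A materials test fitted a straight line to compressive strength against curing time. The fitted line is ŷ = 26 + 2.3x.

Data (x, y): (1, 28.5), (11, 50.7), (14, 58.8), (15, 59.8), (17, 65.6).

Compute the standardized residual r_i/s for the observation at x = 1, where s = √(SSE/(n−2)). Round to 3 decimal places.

0.283

x=1: ŷ = 26 + 2.3·1 = 28.3; r = 28.5 − 28.3 = 0.2
x=11: ŷ = 26 + 2.3·11 = 51.3; r = 50.7 − 51.3 = -0.6
x=14: ŷ = 26 + 2.3·14 = 58.2; r = 58.8 − 58.2 = 0.6
x=15: ŷ = 26 + 2.3·15 = 60.5; r = 59.8 − 60.5 = -0.7
x=17: ŷ = 26 + 2.3·17 = 65.1; r = 65.6 − 65.1 = 0.5
SSE = 0.04 + 0.36 + 0.36 + 0.49 + 0.25 = 1.5
s = √(1.5/3) = 0.707107
r/s = 0.2 / 0.707107 = 0.283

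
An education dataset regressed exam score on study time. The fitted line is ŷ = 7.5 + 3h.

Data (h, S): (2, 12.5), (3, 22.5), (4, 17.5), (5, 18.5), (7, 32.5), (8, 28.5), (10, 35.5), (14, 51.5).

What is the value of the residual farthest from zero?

r = 6

h=2: ŷ = 7.5 + 3·2 = 13.5; r = 12.5 − 13.5 = -1
h=3: ŷ = 7.5 + 3·3 = 16.5; r = 22.5 − 16.5 = 6
h=4: ŷ = 7.5 + 3·4 = 19.5; r = 17.5 − 19.5 = -2
h=5: ŷ = 7.5 + 3·5 = 22.5; r = 18.5 − 22.5 = -4
h=7: ŷ = 7.5 + 3·7 = 28.5; r = 32.5 − 28.5 = 4
h=8: ŷ = 7.5 + 3·8 = 31.5; r = 28.5 − 31.5 = -3
h=10: ŷ = 7.5 + 3·10 = 37.5; r = 35.5 − 37.5 = -2
h=14: ŷ = 7.5 + 3·14 = 49.5; r = 51.5 − 49.5 = 2
Largest |r| is 6 at h = 3, residual 6.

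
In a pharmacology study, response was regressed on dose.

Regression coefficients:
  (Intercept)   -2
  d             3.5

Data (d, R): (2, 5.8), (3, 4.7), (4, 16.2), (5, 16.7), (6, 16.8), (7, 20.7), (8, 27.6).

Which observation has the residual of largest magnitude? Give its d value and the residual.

d=2: ŷ = -2 + 3.5·2 = 5; e = 5.8 − 5 = 0.8
d=3: ŷ = -2 + 3.5·3 = 8.5; e = 4.7 − 8.5 = -3.8
d=4: ŷ = -2 + 3.5·4 = 12; e = 16.2 − 12 = 4.2
d=5: ŷ = -2 + 3.5·5 = 15.5; e = 16.7 − 15.5 = 1.2
d=6: ŷ = -2 + 3.5·6 = 19; e = 16.8 − 19 = -2.2
d=7: ŷ = -2 + 3.5·7 = 22.5; e = 20.7 − 22.5 = -1.8
d=8: ŷ = -2 + 3.5·8 = 26; e = 27.6 − 26 = 1.6
Largest |e| is 4.2 at d = 4, residual 4.2.

d = 4, e = 4.2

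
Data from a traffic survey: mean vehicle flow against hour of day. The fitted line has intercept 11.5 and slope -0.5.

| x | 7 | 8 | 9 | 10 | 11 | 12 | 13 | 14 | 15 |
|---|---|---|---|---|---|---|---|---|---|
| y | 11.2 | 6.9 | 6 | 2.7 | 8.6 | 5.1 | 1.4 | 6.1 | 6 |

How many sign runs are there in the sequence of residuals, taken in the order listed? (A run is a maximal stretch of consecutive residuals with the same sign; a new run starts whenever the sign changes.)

x=7: ŷ = 11.5 − 0.5·7 = 8; e = 11.2 − 8 = 3.2
x=8: ŷ = 11.5 − 0.5·8 = 7.5; e = 6.9 − 7.5 = -0.6
x=9: ŷ = 11.5 − 0.5·9 = 7; e = 6 − 7 = -1
x=10: ŷ = 11.5 − 0.5·10 = 6.5; e = 2.7 − 6.5 = -3.8
x=11: ŷ = 11.5 − 0.5·11 = 6; e = 8.6 − 6 = 2.6
x=12: ŷ = 11.5 − 0.5·12 = 5.5; e = 5.1 − 5.5 = -0.4
x=13: ŷ = 11.5 − 0.5·13 = 5; e = 1.4 − 5 = -3.6
x=14: ŷ = 11.5 − 0.5·14 = 4.5; e = 6.1 − 4.5 = 1.6
x=15: ŷ = 11.5 − 0.5·15 = 4; e = 6 − 4 = 2
Signs: + − − − + − − + +
Runs: +×1, −×3, +×1, −×2, +×2 → 5

5 runs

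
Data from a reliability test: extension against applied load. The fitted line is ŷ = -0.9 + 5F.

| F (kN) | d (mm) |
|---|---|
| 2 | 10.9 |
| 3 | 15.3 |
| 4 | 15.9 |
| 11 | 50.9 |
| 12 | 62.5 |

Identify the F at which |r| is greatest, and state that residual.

F=2: ŷ = -0.9 + 5·2 = 9.1; r = 10.9 − 9.1 = 1.8
F=3: ŷ = -0.9 + 5·3 = 14.1; r = 15.3 − 14.1 = 1.2
F=4: ŷ = -0.9 + 5·4 = 19.1; r = 15.9 − 19.1 = -3.2
F=11: ŷ = -0.9 + 5·11 = 54.1; r = 50.9 − 54.1 = -3.2
F=12: ŷ = -0.9 + 5·12 = 59.1; r = 62.5 − 59.1 = 3.4
Largest |r| is 3.4 at F = 12, residual 3.4.

F = 12, r = 3.4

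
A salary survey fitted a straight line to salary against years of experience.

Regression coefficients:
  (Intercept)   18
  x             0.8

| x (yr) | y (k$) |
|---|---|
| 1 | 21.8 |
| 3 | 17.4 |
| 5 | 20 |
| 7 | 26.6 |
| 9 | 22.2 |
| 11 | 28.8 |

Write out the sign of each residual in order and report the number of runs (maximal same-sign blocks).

5 runs

x=1: ŷ = 18 + 0.8·1 = 18.8; r = 21.8 − 18.8 = 3
x=3: ŷ = 18 + 0.8·3 = 20.4; r = 17.4 − 20.4 = -3
x=5: ŷ = 18 + 0.8·5 = 22; r = 20 − 22 = -2
x=7: ŷ = 18 + 0.8·7 = 23.6; r = 26.6 − 23.6 = 3
x=9: ŷ = 18 + 0.8·9 = 25.2; r = 22.2 − 25.2 = -3
x=11: ŷ = 18 + 0.8·11 = 26.8; r = 28.8 − 26.8 = 2
Signs: + − − + − +
Runs: +×1, −×2, +×1, −×1, +×1 → 5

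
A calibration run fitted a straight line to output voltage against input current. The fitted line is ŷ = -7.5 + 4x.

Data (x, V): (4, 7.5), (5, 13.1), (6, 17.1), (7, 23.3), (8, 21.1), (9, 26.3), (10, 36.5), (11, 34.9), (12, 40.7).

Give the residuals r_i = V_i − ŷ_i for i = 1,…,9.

x=4: ŷ = -7.5 + 4·4 = 8.5; r = 7.5 − 8.5 = -1
x=5: ŷ = -7.5 + 4·5 = 12.5; r = 13.1 − 12.5 = 0.6
x=6: ŷ = -7.5 + 4·6 = 16.5; r = 17.1 − 16.5 = 0.6
x=7: ŷ = -7.5 + 4·7 = 20.5; r = 23.3 − 20.5 = 2.8
x=8: ŷ = -7.5 + 4·8 = 24.5; r = 21.1 − 24.5 = -3.4
x=9: ŷ = -7.5 + 4·9 = 28.5; r = 26.3 − 28.5 = -2.2
x=10: ŷ = -7.5 + 4·10 = 32.5; r = 36.5 − 32.5 = 4
x=11: ŷ = -7.5 + 4·11 = 36.5; r = 34.9 − 36.5 = -1.6
x=12: ŷ = -7.5 + 4·12 = 40.5; r = 40.7 − 40.5 = 0.2

-1, 0.6, 0.6, 2.8, -3.4, -2.2, 4, -1.6, 0.2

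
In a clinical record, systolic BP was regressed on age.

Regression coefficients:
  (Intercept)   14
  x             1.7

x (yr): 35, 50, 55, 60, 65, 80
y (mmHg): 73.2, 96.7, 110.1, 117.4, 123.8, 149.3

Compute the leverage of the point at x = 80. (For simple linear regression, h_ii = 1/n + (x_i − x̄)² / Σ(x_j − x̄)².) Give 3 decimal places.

x̄ = (35 + 50 + 55 + 60 + 65 + 80)/6 = 57.5
Σ(x − x̄)² = 506.25 + 56.25 + 6.25 + 6.25 + 56.25 + 506.25 = 1137.5
h = 1/6 + (22.5)²/1137.5 = 0.166667 + 0.445055 = 0.612

h = 0.612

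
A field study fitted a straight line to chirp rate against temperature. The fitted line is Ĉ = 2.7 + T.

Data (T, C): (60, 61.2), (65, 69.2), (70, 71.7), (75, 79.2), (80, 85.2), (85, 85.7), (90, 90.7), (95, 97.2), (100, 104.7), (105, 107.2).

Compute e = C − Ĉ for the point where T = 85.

Ĉ = 2.7 + 85 = 87.7
e = 85.7 − 87.7 = -2

e = -2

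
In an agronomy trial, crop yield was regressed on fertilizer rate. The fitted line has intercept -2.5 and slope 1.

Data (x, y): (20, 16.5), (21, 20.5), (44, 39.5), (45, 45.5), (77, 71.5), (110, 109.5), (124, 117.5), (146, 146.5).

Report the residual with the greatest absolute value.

x=20: ŷ = -2.5 + 20 = 17.5; e = 16.5 − 17.5 = -1
x=21: ŷ = -2.5 + 21 = 18.5; e = 20.5 − 18.5 = 2
x=44: ŷ = -2.5 + 44 = 41.5; e = 39.5 − 41.5 = -2
x=45: ŷ = -2.5 + 45 = 42.5; e = 45.5 − 42.5 = 3
x=77: ŷ = -2.5 + 77 = 74.5; e = 71.5 − 74.5 = -3
x=110: ŷ = -2.5 + 110 = 107.5; e = 109.5 − 107.5 = 2
x=124: ŷ = -2.5 + 124 = 121.5; e = 117.5 − 121.5 = -4
x=146: ŷ = -2.5 + 146 = 143.5; e = 146.5 − 143.5 = 3
Largest |e| is 4 at x = 124, residual -4.

e = -4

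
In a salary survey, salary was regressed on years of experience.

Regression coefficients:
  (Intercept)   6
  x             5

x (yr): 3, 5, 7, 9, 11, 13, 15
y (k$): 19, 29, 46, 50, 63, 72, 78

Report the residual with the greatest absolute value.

r = 5

x=3: ŷ = 6 + 5·3 = 21; r = 19 − 21 = -2
x=5: ŷ = 6 + 5·5 = 31; r = 29 − 31 = -2
x=7: ŷ = 6 + 5·7 = 41; r = 46 − 41 = 5
x=9: ŷ = 6 + 5·9 = 51; r = 50 − 51 = -1
x=11: ŷ = 6 + 5·11 = 61; r = 63 − 61 = 2
x=13: ŷ = 6 + 5·13 = 71; r = 72 − 71 = 1
x=15: ŷ = 6 + 5·15 = 81; r = 78 − 81 = -3
Largest |r| is 5 at x = 7, residual 5.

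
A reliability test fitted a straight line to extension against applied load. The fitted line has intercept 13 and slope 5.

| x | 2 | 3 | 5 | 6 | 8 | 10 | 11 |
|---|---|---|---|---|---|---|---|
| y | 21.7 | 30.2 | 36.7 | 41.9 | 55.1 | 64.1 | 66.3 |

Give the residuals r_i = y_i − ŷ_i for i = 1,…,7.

x=2: ŷ = 13 + 5·2 = 23; r = 21.7 − 23 = -1.3
x=3: ŷ = 13 + 5·3 = 28; r = 30.2 − 28 = 2.2
x=5: ŷ = 13 + 5·5 = 38; r = 36.7 − 38 = -1.3
x=6: ŷ = 13 + 5·6 = 43; r = 41.9 − 43 = -1.1
x=8: ŷ = 13 + 5·8 = 53; r = 55.1 − 53 = 2.1
x=10: ŷ = 13 + 5·10 = 63; r = 64.1 − 63 = 1.1
x=11: ŷ = 13 + 5·11 = 68; r = 66.3 − 68 = -1.7

-1.3, 2.2, -1.3, -1.1, 2.1, 1.1, -1.7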